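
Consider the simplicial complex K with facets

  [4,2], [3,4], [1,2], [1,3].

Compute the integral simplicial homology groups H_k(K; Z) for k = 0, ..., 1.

We work with the vertex ordering 1 < 2 < 3 < 4. The simplices of K, each written with vertices in increasing order, are:

  0-simplices (4): [1], [2], [3], [4]
  1-simplices (4): [1,2], [1,3], [2,4], [3,4]

Hence C_0 ≅ Z^4, C_1 ≅ Z^4.

Boundary ∂_1: C_1 → C_0 is given by ∂[p,q] = [q] − [p].
The resulting 4×4 matrix has rank 3, and its Smith normal form has invariant factors (1,1,1).

Now H_k = ker ∂_k / im ∂_{k+1}, so:

  H_0: rank C_0 − rank ∂_1 = 4 − 3 = 1, and the invariant factors of ∂_1 are all 1, so H_0 ≅ Z.
  H_1: rank ker ∂_1 − rank ∂_2 = (4 − 3) − 0 = 1, and there is no ∂_2, so H_1 ≅ Z.

H_0 ≅ Z,  H_1 ≅ Z.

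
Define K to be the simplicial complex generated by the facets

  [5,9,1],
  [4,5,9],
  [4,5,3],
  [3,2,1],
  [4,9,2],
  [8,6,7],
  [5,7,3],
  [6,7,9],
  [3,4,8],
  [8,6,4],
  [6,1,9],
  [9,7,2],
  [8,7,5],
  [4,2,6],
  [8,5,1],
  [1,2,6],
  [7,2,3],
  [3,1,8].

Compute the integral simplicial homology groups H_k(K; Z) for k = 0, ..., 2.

We work with the vertex ordering 1 < 2 < 3 < 4 < 5 < 6 < 7 < 8 < 9. The simplices of K, each written with vertices in increasing order, are:

  0-simplices (9): [1], [2], [3], [4], [5], [6], [7], [8], [9]
  1-simplices (27): (27 of them)
  2-simplices (18): [1,2,3], [1,2,6], [1,3,8], [1,5,8], [1,5,9], [1,6,9], [2,3,7], [2,4,6], [2,4,9], [2,7,9], [3,4,5], [3,4,8], [3,5,7], [4,5,9], [4,6,8], [5,7,8], [6,7,8], [6,7,9]

so the chain groups are C_0 ≅ Z^9, C_1 ≅ Z^27, C_2 ≅ Z^18.

Boundary ∂_1: C_1 → C_0 is given by ∂[p,q] = [q] − [p].
The 9×27 boundary matrix has rank 8 and Smith normal form diag(1,1,1,1,1,1,1,1).

The boundary map ∂_2: C_2 → C_1 sends each 2-simplex [p,q,r] to [q,r] − [p,r] + [p,q]. For instance
  ∂[3,5,7] = [5,7] − [3,7] + [3,5],
  ∂[1,5,8] = [5,8] − [1,8] + [1,5].
The 27×18 boundary matrix has rank 18 and Smith normal form diag(1,1,1,1,1,1,1,1,1,1,1,1,1,1,1,1,1,2).

Reading off H_k = ker ∂_k / im ∂_{k+1}:

  H_0: rank C_0 − rank ∂_1 = 9 − 8 = 1, and the invariant factors of ∂_1 are all 1, so H_0 = Z.
  H_1: rank ker ∂_1 − rank ∂_2 = (27 − 8) − 18 = 1, and ∂_2 has invariant factor 2 > 1, so H_1 = Z ⊕ Z_2.
  H_2: rank ker ∂_2 − rank ∂_3 = (18 − 18) − 0 = 0, and there is no ∂_3, so H_2 = 0.

(K is a triangulation of the Klein bottle.)

H_0 = Z,  H_1 = Z ⊕ Z_2,  H_2 = 0.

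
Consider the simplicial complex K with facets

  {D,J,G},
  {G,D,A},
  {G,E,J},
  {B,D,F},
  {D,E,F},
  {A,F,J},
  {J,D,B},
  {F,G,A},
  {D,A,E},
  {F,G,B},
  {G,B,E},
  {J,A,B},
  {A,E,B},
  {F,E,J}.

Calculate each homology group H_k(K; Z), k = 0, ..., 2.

H_0 ≅ Z,  H_1 ≅ Z^2,  H_2 ≅ Z.

We work with the vertex ordering A < B < D < E < F < G < J. The simplices of K, each written with vertices in increasing order, are:

  0-simplices (7): A, B, D, E, F, G, J
  1-simplices (21): AB, AD, AE, AF, AG, AJ, BD, BE, BF, BG, BJ, DE, DF, DG, DJ, EF, EG, EJ, FG, FJ, GJ
  2-simplices (14): ABE, ABJ, ADE, ADG, AFG, AFJ, BDF, BDJ, BEG, BFG, DEF, DGJ, EFJ, EGJ

giving chain groups C_0 ≅ Z^7, C_1 ≅ Z^21, C_2 ≅ Z^14.

∂_1: C_1 → C_0 sends each edge [p,q] (with p < q) to q − p. For instance
  ∂BJ = J − B.
The resulting 7×21 matrix has rank 6, and its Smith normal form has invariant factors (1,1,1,1,1,1).

The boundary map ∂_2: C_2 → C_1 acts by ∂[p,q,r] = [q,r] − [p,r] + [p,q]. For instance
  ∂ADG = DG − AG + AD,
  ∂AFJ = FJ − AJ + AF.
As a 21×14 matrix over Z this has rank 13, with invariant factors (1,1,1,1,1,1,1,1,1,1,1,1,1).

Now H_k = ker ∂_k / im ∂_{k+1}, so:

  H_0: rank C_0 − rank ∂_1 = 7 − 6 = 1, and the invariant factors of ∂_1 are all 1, so H_0 = Z.
  H_1: rank ker ∂_1 − rank ∂_2 = (21 − 6) − 13 = 2, and the invariant factors of ∂_2 are all 1, so H_1 = Z^2.
  H_2: rank ker ∂_2 − rank ∂_3 = (14 − 13) − 0 = 1, and there is no ∂_3, so H_2 = Z.

As a check, the Euler characteristic is 7 − 21 + 14 = 0, which agrees with 1 − 2 + 1 = 0.
(K is a triangulation of the torus T^2.)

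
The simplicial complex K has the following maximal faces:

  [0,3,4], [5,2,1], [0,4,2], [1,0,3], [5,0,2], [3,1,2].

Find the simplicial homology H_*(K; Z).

K has 6 vertices, 12 edges, 6 triangles.
rank ∂_0 = 0, rank ∂_1 = 5 ⇒ b_0 = 6 − 0 − 5 = 1; all invariant factors of ∂_1 are 1 so no torsion. So H_0 ≅ Z.
rank ∂_1 = 5, rank ∂_2 = 6 ⇒ b_1 = 12 − 5 − 6 = 1; all invariant factors of ∂_2 are 1 so no torsion. So H_1 ≅ Z.
rank ∂_2 = 6, rank ∂_3 = 0 ⇒ b_2 = 6 − 6 − 0 = 0. So H_2 ≅ 0.

H_0 ≅ Z,  H_1 ≅ Z,  H_2 = 0.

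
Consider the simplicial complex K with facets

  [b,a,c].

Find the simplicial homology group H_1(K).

H_1 ≅ 0.

Order the vertices as a < b < c. Listing each simplex with vertices in this order, K has dimension 2 with simplices:

  0-simplices (3): a, b, c
  1-simplices (3): ab, ac, bc
  2-simplices (1): abc

giving chain groups C_0 ≅ Z^3, C_1 ≅ Z^3, C_2 ≅ Z^1.

Boundary ∂_1: C_1 → C_0 is given by ∂[p,q] = [q] − [p].
The resulting 3×3 matrix has rank 2, and its Smith normal form has invariant factors (1,1).

∂_2: C_2 → C_1 acts by ∂[p,q,r] = [q,r] − [p,r] + [p,q]. For instance
  ∂abc = bc − ac + ab.
As a 3×1 matrix over Z this has rank 1, with invariant factors (1).

Now H_k = ker ∂_k / im ∂_{k+1}, so:

  H_1: rank ker ∂_1 − rank ∂_2 = (3 − 2) − 1 = 0, and the invariant factors of ∂_2 are all 1, so H_1 = 0.

(K is a triangulation of the 2-simplex.)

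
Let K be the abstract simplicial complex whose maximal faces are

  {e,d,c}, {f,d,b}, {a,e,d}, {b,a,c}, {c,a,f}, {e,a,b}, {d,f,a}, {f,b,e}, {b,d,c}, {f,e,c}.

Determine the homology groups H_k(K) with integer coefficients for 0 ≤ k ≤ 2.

H_0 ≅ Z,  H_1 ≅ Z/2Z,  H_2 = 0.

Order the vertices as a < b < c < d < e < f. Listing each simplex with vertices in this order, K has dimension 2 with simplices:

  0-simplices (6): a, b, c, d, e, f
  1-simplices (15): ab, ac, ad, ae, af, bc, bd, be, bf, cd, ce, cf, de, df, ef
  2-simplices (10): abc, abe, acf, ade, adf, bcd, bdf, bef, cde, cef

Hence C_0 ≅ Z^6, C_1 ≅ Z^15, C_2 ≅ Z^10.

∂_1: C_1 → C_0 maps an edge to its endpoints' difference, ∂[p,q] = q − p. For instance
  ∂df = f − d.
The resulting 6×15 matrix has rank 5, and its Smith normal form has invariant factors (1,1,1,1,1).

The boundary map ∂_2: C_2 → C_1 sends each 2-simplex [p,q,r] to [q,r] − [p,r] + [p,q]. For instance
  ∂ade = de − ae + ad,
  ∂abc = bc − ac + ab.
As a 15×10 matrix over Z this has rank 10, with invariant factors (1,1,1,1,1,1,1,1,1,2).

From H_k ≅ ker(∂_k) / im(∂_{k+1}) we obtain:

  H_0: rank C_0 − rank ∂_1 = 6 − 5 = 1, and the invariant factors of ∂_1 are all 1, so H_0 ≅ Z.
  H_1: rank ker ∂_1 − rank ∂_2 = (15 − 5) − 10 = 0, and ∂_2 has invariant factor 2 > 1, so H_1 ≅ Z/2Z.
  H_2: rank ker ∂_2 − rank ∂_3 = (10 − 10) − 0 = 0, and there is no ∂_3, so H_2 ≅ 0.

(K is a triangulation of the real projective plane RP^2.)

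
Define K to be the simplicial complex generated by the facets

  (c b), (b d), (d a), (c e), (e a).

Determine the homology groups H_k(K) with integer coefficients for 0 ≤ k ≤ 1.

H_0 ≅ Z,  H_1 ≅ Z.

Order the vertices as a < b < c < d < e. Listing each simplex with vertices in this order, K has dimension 1 with simplices:

  0-simplices (5): a, b, c, d, e
  1-simplices (5): ad, ae, bc, bd, ce

so the chain groups are C_0 ≅ Z^5, C_1 ≅ Z^5.

The boundary map ∂_1: C_1 → C_0 maps an edge to its endpoints' difference, ∂[p,q] = q − p. For instance
  ∂bd = d − b.
As a 5×5 matrix over Z this has rank 4, with invariant factors (1,1,1,1).

Reading off H_k = ker ∂_k / im ∂_{k+1}:

  H_0: rank C_0 − rank ∂_1 = 5 − 4 = 1, and the invariant factors of ∂_1 are all 1, so H_0 = Z.
  H_1: rank ker ∂_1 − rank ∂_2 = (5 − 4) − 0 = 1, and there is no ∂_2, so H_1 = Z.

(K is a triangulation of the circle S^1.)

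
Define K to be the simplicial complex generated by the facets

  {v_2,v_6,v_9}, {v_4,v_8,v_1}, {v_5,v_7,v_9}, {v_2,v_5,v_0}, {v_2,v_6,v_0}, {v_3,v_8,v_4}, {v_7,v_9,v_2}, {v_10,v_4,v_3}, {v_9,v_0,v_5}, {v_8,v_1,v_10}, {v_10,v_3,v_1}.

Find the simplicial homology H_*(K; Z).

We work with the vertex ordering v_0 < v_1 < v_2 < v_3 < v_4 < v_5 < v_6 < v_7 < v_8 < v_9 < v_10. The simplices of K, each written with vertices in increasing order, are:

  0-simplices (11): [v_0], [v_1], [v_2], [v_3], [v_4], [v_5], [v_6], [v_7], [v_8], [v_9], [v_10]
  1-simplices (22): (22 of them)
  2-simplices (11): (11 of them)

so the chain groups are C_0 ≅ Z^11, C_1 ≅ Z^22, C_2 ≅ Z^11.

∂_1: C_1 → C_0 maps an edge to its endpoints' difference, ∂[p,q] = q − p. For instance
  ∂[v_2,v_7] = [v_7] − [v_2].
The 11×22 boundary matrix has rank 9 and Smith normal form diag(1,1,1,1,1,1,1,1,1).

Boundary ∂_2: C_2 → C_1 sends each 2-simplex [p,q,r] to [q,r] − [p,r] + [p,q]. For instance
  ∂[v_2,v_6,v_9] = [v_6,v_9] − [v_2,v_9] + [v_2,v_6],
  ∂[v_0,v_5,v_9] = [v_5,v_9] − [v_0,v_9] + [v_0,v_5].
The 22×11 boundary matrix has rank 11 and Smith normal form diag(1,1,1,1,1,1,1,1,1,1,1).

Computing H_k = (kernel of ∂_k) / (image of ∂_{k+1}):

  H_0: rank C_0 − rank ∂_1 = 11 − 9 = 2, and the invariant factors of ∂_1 are all 1, so H_0 = Z^2.
  H_1: rank ker ∂_1 − rank ∂_2 = (22 − 9) − 11 = 2, and the invariant factors of ∂_2 are all 1, so H_1 = Z^2.
  H_2: rank ker ∂_2 − rank ∂_3 = (11 − 11) − 0 = 0, and there is no ∂_3, so H_2 = 0.

H_0 ≅ Z^2,  H_1 ≅ Z^2,  H_2 = 0.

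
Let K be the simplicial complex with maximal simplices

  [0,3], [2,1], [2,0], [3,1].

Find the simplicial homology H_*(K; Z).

We work with the vertex ordering 0 < 1 < 2 < 3. The simplices of K, each written with vertices in increasing order, are:

  0-simplices (4): [0], [1], [2], [3]
  1-simplices (4): [0,2], [0,3], [1,2], [1,3]

so the chain groups are C_0 ≅ Z^4, C_1 ≅ Z^4.

The boundary map ∂_1: C_1 → C_0 maps an edge to its endpoints' difference, ∂[p,q] = q − p. For instance
  ∂[0,2] = [2] − [0].
As a 4×4 matrix over Z this has rank 3, with invariant factors (1,1,1).

Computing H_k = (kernel of ∂_k) / (image of ∂_{k+1}):

  H_0: rank C_0 − rank ∂_1 = 4 − 3 = 1, and the invariant factors of ∂_1 are all 1, so H_0 = Z.
  H_1: rank ker ∂_1 − rank ∂_2 = (4 − 3) − 0 = 1, and there is no ∂_2, so H_1 = Z.

H_0 ≅ Z,  H_1 ≅ Z.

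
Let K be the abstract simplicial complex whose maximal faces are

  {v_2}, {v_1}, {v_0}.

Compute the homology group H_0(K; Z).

H_0 ≅ Z^3.

Take the total order v_0 < v_1 < v_2 on the vertex set. Then K (dimension 0) consists of the simplices:

  0-simplices (3): [v_0], [v_1], [v_2]

Hence C_0 ≅ Z^3.

From H_k ≅ ker(∂_k) / im(∂_{k+1}) we obtain:

  H_0: rank C_0 − rank ∂_1 = 3 − 0 = 3, and there is no ∂_1, so H_0 = Z^3.

(K is a triangulation of a set of 3 points.)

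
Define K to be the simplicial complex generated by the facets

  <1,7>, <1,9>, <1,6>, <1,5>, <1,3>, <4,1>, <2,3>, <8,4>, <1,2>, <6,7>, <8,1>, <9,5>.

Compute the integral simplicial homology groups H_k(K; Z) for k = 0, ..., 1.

H_0 = Z,  H_1 = Z^4.

Fix the vertex order 1 < 2 < 3 < 4 < 5 < 6 < 7 < 8 < 9 and write every simplex with vertices in increasing order. Then dim K = 1 and the simplices of K are:

  0-simplices (9): [1], [2], [3], [4], [5], [6], [7], [8], [9]
  1-simplices (12): [1,2], [1,3], [1,4], [1,5], [1,6], [1,7], [1,8], [1,9], [2,3], [4,8], [5,9], [6,7]

so the chain groups are C_0 ≅ Z^9, C_1 ≅ Z^12.

Boundary ∂_1: C_1 → C_0 sends each edge [p,q] (with p < q) to q − p. For instance
  ∂[5,9] = [9] − [5].
The resulting 9×12 matrix has rank 8, and its Smith normal form has invariant factors (1,1,1,1,1,1,1,1).

Computing H_k = (kernel of ∂_k) / (image of ∂_{k+1}):

  H_0: rank C_0 − rank ∂_1 = 9 − 8 = 1, and the invariant factors of ∂_1 are all 1, so H_0 ≅ Z.
  H_1: rank ker ∂_1 − rank ∂_2 = (12 − 8) − 0 = 4, and there is no ∂_2, so H_1 ≅ Z^4.

As a check, the Euler characteristic is 9 − 12 = -3, which agrees with 1 − 4 = -3.
(K is a triangulation of a wedge of 4 circles.)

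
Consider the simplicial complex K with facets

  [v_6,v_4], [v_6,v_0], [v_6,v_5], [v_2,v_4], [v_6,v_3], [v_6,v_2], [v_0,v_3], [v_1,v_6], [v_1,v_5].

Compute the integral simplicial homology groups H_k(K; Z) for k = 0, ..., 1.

H_0 ≅ Z,  H_1 ≅ Z^3.

Take the total order v_0 < v_1 < v_2 < v_3 < v_4 < v_5 < v_6 on the vertex set. Then K (dimension 1) consists of the simplices:

  0-simplices (7): [v_0], [v_1], [v_2], [v_3], [v_4], [v_5], [v_6]
  1-simplices (9): [v_0,v_3], [v_0,v_6], [v_1,v_5], [v_1,v_6], [v_2,v_4], [v_2,v_6], [v_3,v_6], [v_4,v_6], [v_5,v_6]

giving chain groups C_0 ≅ Z^7, C_1 ≅ Z^9.

Boundary ∂_1: C_1 → C_0 is given by ∂[p,q] = [q] − [p]. For instance
  ∂[v_5,v_6] = [v_6] − [v_5].
The resulting 7×9 matrix has rank 6, and its Smith normal form has invariant factors (1,1,1,1,1,1).

Now H_k = ker ∂_k / im ∂_{k+1}, so:

  H_0: rank C_0 − rank ∂_1 = 7 − 6 = 1, and the invariant factors of ∂_1 are all 1, so H_0 ≅ Z.
  H_1: rank ker ∂_1 − rank ∂_2 = (9 − 6) − 0 = 3, and there is no ∂_2, so H_1 ≅ Z^3.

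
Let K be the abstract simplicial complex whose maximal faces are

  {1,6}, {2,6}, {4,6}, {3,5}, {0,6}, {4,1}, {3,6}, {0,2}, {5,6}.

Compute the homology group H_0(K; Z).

H_0 = Z.

Fix the vertex order 0 < 1 < 2 < 3 < 4 < 5 < 6 and write every simplex with vertices in increasing order. Then dim K = 1 and the simplices of K are:

  0-simplices (7): [0], [1], [2], [3], [4], [5], [6]
  1-simplices (9): [0,2], [0,6], [1,4], [1,6], [2,6], [3,5], [3,6], [4,6], [5,6]

giving chain groups C_0 ≅ Z^7, C_1 ≅ Z^9.

∂_1: C_1 → C_0 is given by ∂[p,q] = [q] − [p].
The resulting 7×9 matrix has rank 6, and its Smith normal form has invariant factors (1,1,1,1,1,1).

From H_k ≅ ker(∂_k) / im(∂_{k+1}) we obtain:

  H_0: rank C_0 − rank ∂_1 = 7 − 6 = 1, and the invariant factors of ∂_1 are all 1, so H_0 ≅ Z.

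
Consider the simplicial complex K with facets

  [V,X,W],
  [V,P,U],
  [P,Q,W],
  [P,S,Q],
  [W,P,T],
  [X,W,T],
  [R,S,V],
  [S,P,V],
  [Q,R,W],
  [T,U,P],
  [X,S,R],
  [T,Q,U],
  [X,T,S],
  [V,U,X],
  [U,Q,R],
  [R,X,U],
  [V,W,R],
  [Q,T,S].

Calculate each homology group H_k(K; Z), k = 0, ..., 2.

Fix the vertex order P < Q < R < S < T < U < V < W < X and write every simplex with vertices in increasing order. Then dim K = 2 and the simplices of K are:

  0-simplices (9): P, Q, R, S, T, U, V, W, X
  1-simplices (27): PQ, PS, PT, PU, PV, PW, QR, QS, QT, QU, QW, RS, RU, RV, RW, RX, ST, SV, SX, TU, TW, TX, UV, UX, VW, VX, WX
  2-simplices (18): PQS, PQW, PSV, PTU, PTW, PUV, QRU, QRW, QST, QTU, RSV, RSX, RUX, RVW, STX, TWX, UVX, VWX

so the chain groups are C_0 ≅ Z^9, C_1 ≅ Z^27, C_2 ≅ Z^18.

∂_1: C_1 → C_0 sends each edge [p,q] (with p < q) to q − p. For instance
  ∂SV = V − S.
The resulting 9×27 matrix has rank 8, and its Smith normal form has invariant factors (1,1,1,1,1,1,1,1).

Boundary ∂_2: C_2 → C_1 acts by ∂[p,q,r] = [q,r] − [p,r] + [p,q]. For instance
  ∂PSV = SV − PV + PS,
  ∂PUV = UV − PV + PU.
This gives a 27×18 integer matrix of rank 18; reducing to Smith normal form yields diagonal entries (1,1,1,1,1,1,1,1,1,1,1,1,1,1,1,1,1,2).

Reading off H_k = ker ∂_k / im ∂_{k+1}:

  H_0: rank C_0 − rank ∂_1 = 9 − 8 = 1, and the invariant factors of ∂_1 are all 1, so H_0 ≅ Z.
  H_1: rank ker ∂_1 − rank ∂_2 = (27 − 8) − 18 = 1, and ∂_2 has invariant factor 2 > 1, so H_1 ≅ Z ⊕ Z_2.
  H_2: rank ker ∂_2 − rank ∂_3 = (18 − 18) − 0 = 0, and there is no ∂_3, so H_2 ≅ 0.

H_0 ≅ Z,  H_1 ≅ Z ⊕ Z_2,  H_2 = 0.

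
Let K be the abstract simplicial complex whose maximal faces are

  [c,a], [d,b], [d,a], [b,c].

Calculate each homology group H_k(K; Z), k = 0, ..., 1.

Order the vertices as a < b < c < d. Listing each simplex with vertices in this order, K has dimension 1 with simplices:

  0-simplices (4): a, b, c, d
  1-simplices (4): ac, ad, bc, bd

giving chain groups C_0 ≅ Z^4, C_1 ≅ Z^4.

Boundary ∂_1: C_1 → C_0 is given by ∂[p,q] = [q] − [p].
The resulting 4×4 matrix has rank 3, and its Smith normal form has invariant factors (1,1,1).

Reading off H_k = ker ∂_k / im ∂_{k+1}:

  H_0: rank C_0 − rank ∂_1 = 4 − 3 = 1, and the invariant factors of ∂_1 are all 1, so H_0 ≅ Z.
  H_1: rank ker ∂_1 − rank ∂_2 = (4 − 3) − 0 = 1, and there is no ∂_2, so H_1 ≅ Z.

H_0 ≅ Z,  H_1 ≅ Z.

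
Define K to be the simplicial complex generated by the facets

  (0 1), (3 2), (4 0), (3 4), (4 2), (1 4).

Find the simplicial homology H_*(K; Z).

H_0 = Z,  H_1 = Z^2.

Order the vertices as 0 < 1 < 2 < 3 < 4. Listing each simplex with vertices in this order, K has dimension 1 with simplices:

  0-simplices (5): [0], [1], [2], [3], [4]
  1-simplices (6): [0,1], [0,4], [1,4], [2,3], [2,4], [3,4]

giving chain groups C_0 ≅ Z^5, C_1 ≅ Z^6.

∂_1: C_1 → C_0 is given by ∂[p,q] = [q] − [p].
The resulting 5×6 matrix has rank 4, and its Smith normal form has invariant factors (1,1,1,1).

Reading off H_k = ker ∂_k / im ∂_{k+1}:

  H_0: rank C_0 − rank ∂_1 = 5 − 4 = 1, and the invariant factors of ∂_1 are all 1, so H_0 = Z.
  H_1: rank ker ∂_1 − rank ∂_2 = (6 − 4) − 0 = 2, and there is no ∂_2, so H_1 = Z^2.

As a check, the Euler characteristic is 5 − 6 = -1, which agrees with 1 − 2 = -1.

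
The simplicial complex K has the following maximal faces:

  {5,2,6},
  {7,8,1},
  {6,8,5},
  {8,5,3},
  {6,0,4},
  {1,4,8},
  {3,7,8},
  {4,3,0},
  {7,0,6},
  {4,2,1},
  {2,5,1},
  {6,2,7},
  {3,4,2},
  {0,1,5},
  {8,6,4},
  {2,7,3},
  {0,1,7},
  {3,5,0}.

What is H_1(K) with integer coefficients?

K has 9 vertices, 27 edges, 18 triangles.
rank ∂_1 = 8, rank ∂_2 = 17 ⇒ b_1 = 27 − 8 − 17 = 2; all invariant factors of ∂_2 are 1 so no torsion. So H_1 ≅ Z^2.

H_1 ≅ Z^2.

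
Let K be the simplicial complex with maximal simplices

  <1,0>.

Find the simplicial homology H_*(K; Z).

H_0 = Z,  H_1 = 0.

Fix the vertex order 0 < 1 and write every simplex with vertices in increasing order. Then dim K = 1 and the simplices of K are:

  0-simplices (2): [0], [1]
  1-simplices (1): [0,1]

so the chain groups are C_0 ≅ Z^2, C_1 ≅ Z^1.

Boundary ∂_1: C_1 → C_0 maps an edge to its endpoints' difference, ∂[p,q] = q − p.
The 2×1 boundary matrix has rank 1 and Smith normal form diag(1).

Reading off H_k = ker ∂_k / im ∂_{k+1}:

  H_0: rank C_0 − rank ∂_1 = 2 − 1 = 1, and the invariant factors of ∂_1 are all 1, so H_0 ≅ Z.
  H_1: rank ker ∂_1 − rank ∂_2 = (1 − 1) − 0 = 0, and there is no ∂_2, so H_1 ≅ 0.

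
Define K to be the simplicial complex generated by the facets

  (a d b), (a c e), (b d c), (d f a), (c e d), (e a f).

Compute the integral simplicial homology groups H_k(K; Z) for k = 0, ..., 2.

Take the total order a < b < c < d < e < f on the vertex set. Then K (dimension 2) consists of the simplices:

  0-simplices (6): a, b, c, d, e, f
  1-simplices (12): ab, ac, ad, ae, af, bc, bd, cd, ce, de, df, ef
  2-simplices (6): abd, ace, adf, aef, bcd, cde

so the chain groups are C_0 ≅ Z^6, C_1 ≅ Z^12, C_2 ≅ Z^6.

Boundary ∂_1: C_1 → C_0 maps an edge to its endpoints' difference, ∂[p,q] = q − p.
The resulting 6×12 matrix has rank 5, and its Smith normal form has invariant factors (1,1,1,1,1).

∂_2: C_2 → C_1 sends each 2-simplex [p,q,r] to [q,r] − [p,r] + [p,q]. For instance
  ∂bcd = cd − bd + bc,
  ∂abd = bd − ad + ab.
This gives a 12×6 integer matrix of rank 6; reducing to Smith normal form yields diagonal entries (1,1,1,1,1,1).

From H_k ≅ ker(∂_k) / im(∂_{k+1}) we obtain:

  H_0: rank C_0 − rank ∂_1 = 6 − 5 = 1, and the invariant factors of ∂_1 are all 1, so H_0 ≅ Z.
  H_1: rank ker ∂_1 − rank ∂_2 = (12 − 5) − 6 = 1, and the invariant factors of ∂_2 are all 1, so H_1 ≅ Z.
  H_2: rank ker ∂_2 − rank ∂_3 = (6 − 6) − 0 = 0, and there is no ∂_3, so H_2 ≅ 0.

H_0 ≅ Z,  H_1 ≅ Z,  H_2 = 0.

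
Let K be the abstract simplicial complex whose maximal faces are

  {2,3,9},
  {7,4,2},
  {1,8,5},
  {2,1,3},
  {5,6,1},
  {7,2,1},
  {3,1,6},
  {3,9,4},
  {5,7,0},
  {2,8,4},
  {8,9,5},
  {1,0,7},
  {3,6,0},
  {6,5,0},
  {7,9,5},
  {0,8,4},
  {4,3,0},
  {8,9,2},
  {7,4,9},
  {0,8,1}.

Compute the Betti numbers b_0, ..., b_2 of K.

K has 10 vertices, 30 edges, 20 triangles.
rank ∂_0 = 0, rank ∂_1 = 9 ⇒ b_0 = 10 − 0 − 9 = 1; all invariant factors of ∂_1 are 1 so no torsion. So H_0 ≅ Z.
rank ∂_1 = 9, rank ∂_2 = 20 ⇒ b_1 = 30 − 9 − 20 = 1; ∂_2 has invariant factor(s) [2] giving torsion. So H_1 ≅ Z ⊕ Z/2Z.
rank ∂_2 = 20, rank ∂_3 = 0 ⇒ b_2 = 20 − 20 − 0 = 0. So H_2 ≅ 0.

b_0 = 1, b_1 = 1, b_2 = 0.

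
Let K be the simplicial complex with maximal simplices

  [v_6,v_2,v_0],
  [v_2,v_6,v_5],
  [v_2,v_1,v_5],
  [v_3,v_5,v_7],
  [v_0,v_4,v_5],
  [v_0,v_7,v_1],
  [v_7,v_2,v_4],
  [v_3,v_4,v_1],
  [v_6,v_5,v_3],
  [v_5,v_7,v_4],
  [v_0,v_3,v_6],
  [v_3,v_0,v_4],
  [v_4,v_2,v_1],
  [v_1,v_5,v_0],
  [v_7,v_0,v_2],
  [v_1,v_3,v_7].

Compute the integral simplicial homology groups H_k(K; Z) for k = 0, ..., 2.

H_0 = Z,  H_1 = Z^2,  H_2 = Z.

Fix the vertex order v_0 < v_1 < v_2 < v_3 < v_4 < v_5 < v_6 < v_7 and write every simplex with vertices in increasing order. Then dim K = 2 and the simplices of K are:

  0-simplices (8): [v_0], [v_1], [v_2], [v_3], [v_4], [v_5], [v_6], [v_7]
  1-simplices (24): (24 of them)
  2-simplices (16): (16 of them)

so the chain groups are C_0 ≅ Z^8, C_1 ≅ Z^24, C_2 ≅ Z^16.

Boundary ∂_1: C_1 → C_0 is given by ∂[p,q] = [q] − [p].
As a 8×24 matrix over Z this has rank 7, with invariant factors (1,1,1,1,1,1,1).

The boundary map ∂_2: C_2 → C_1 acts by ∂[p,q,r] = [q,r] − [p,r] + [p,q]. For instance
  ∂[v_2,v_5,v_6] = [v_5,v_6] − [v_2,v_6] + [v_2,v_5],
  ∂[v_0,v_2,v_6] = [v_2,v_6] − [v_0,v_6] + [v_0,v_2].
The 24×16 boundary matrix has rank 15 and Smith normal form diag(1,1,1,1,1,1,1,1,1,1,1,1,1,1,1).

Now H_k = ker ∂_k / im ∂_{k+1}, so:

  H_0: rank C_0 − rank ∂_1 = 8 − 7 = 1, and the invariant factors of ∂_1 are all 1, so H_0 ≅ Z.
  H_1: rank ker ∂_1 − rank ∂_2 = (24 − 7) − 15 = 2, and the invariant factors of ∂_2 are all 1, so H_1 ≅ Z^2.
  H_2: rank ker ∂_2 − rank ∂_3 = (16 − 15) − 0 = 1, and there is no ∂_3, so H_2 ≅ Z.

As a check, the Euler characteristic is 8 − 24 + 16 = 0, which agrees with 1 − 2 + 1 = 0.
(K is a triangulation of the torus T^2.)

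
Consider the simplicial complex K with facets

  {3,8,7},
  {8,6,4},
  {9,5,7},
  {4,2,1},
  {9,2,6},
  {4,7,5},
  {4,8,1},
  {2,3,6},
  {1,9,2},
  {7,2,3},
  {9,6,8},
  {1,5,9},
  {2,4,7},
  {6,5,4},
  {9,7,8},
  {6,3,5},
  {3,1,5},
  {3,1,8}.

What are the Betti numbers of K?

We work with the vertex ordering 1 < 2 < 3 < 4 < 5 < 6 < 7 < 8 < 9. The simplices of K, each written with vertices in increasing order, are:

  0-simplices (9): [1], [2], [3], [4], [5], [6], [7], [8], [9]
  1-simplices (27): (27 of them)
  2-simplices (18): [1,2,4], [1,2,9], [1,3,5], [1,3,8], [1,4,8], [1,5,9], [2,3,6], [2,3,7], [2,4,7], [2,6,9], [3,5,6], [3,7,8], [4,5,6], [4,5,7], [4,6,8], [5,7,9], [6,8,9], [7,8,9]

Hence C_0 ≅ Z^9, C_1 ≅ Z^27, C_2 ≅ Z^18.

The boundary map ∂_1: C_1 → C_0 is given by ∂[p,q] = [q] − [p].
This gives a 9×27 integer matrix of rank 8; reducing to Smith normal form yields diagonal entries (1,1,1,1,1,1,1,1).

∂_2: C_2 → C_1 sends each 2-simplex [p,q,r] to [q,r] − [p,r] + [p,q]. For instance
  ∂[2,4,7] = [4,7] − [2,7] + [2,4],
  ∂[1,2,9] = [2,9] − [1,9] + [1,2].
The resulting 27×18 matrix has rank 17, and its Smith normal form has invariant factors (1,1,1,1,1,1,1,1,1,1,1,1,1,1,1,1,1).

Computing H_k = (kernel of ∂_k) / (image of ∂_{k+1}):

  H_0: rank C_0 − rank ∂_1 = 9 − 8 = 1, and the invariant factors of ∂_1 are all 1, so H_0 = Z.
  H_1: rank ker ∂_1 − rank ∂_2 = (27 − 8) − 17 = 2, and the invariant factors of ∂_2 are all 1, so H_1 = Z^2.
  H_2: rank ker ∂_2 − rank ∂_3 = (18 − 17) − 0 = 1, and there is no ∂_3, so H_2 = Z.

Hence the Betti numbers are b_0 = 1, b_1 = 2, b_2 = 1.

b_0 = 1, b_1 = 2, b_2 = 1.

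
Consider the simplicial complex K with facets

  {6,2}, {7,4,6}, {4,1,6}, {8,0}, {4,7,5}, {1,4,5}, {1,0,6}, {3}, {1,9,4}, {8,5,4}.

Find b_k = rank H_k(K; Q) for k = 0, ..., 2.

Order the vertices as 0 < 1 < 2 < 3 < 4 < 5 < 6 < 7 < 8 < 9. Listing each simplex with vertices in this order, K has dimension 2 with simplices:

  0-simplices (10): [0], [1], [2], [3], [4], [5], [6], [7], [8], [9]
  1-simplices (16): [0,1], [0,6], [0,8], [1,4], [1,5], [1,6], [1,9], [2,6], [4,5], [4,6], [4,7], [4,8], [4,9], [5,7], [5,8], [6,7]
  2-simplices (7): [0,1,6], [1,4,5], [1,4,6], [1,4,9], [4,5,7], [4,5,8], [4,6,7]

giving chain groups C_0 ≅ Z^10, C_1 ≅ Z^16, C_2 ≅ Z^7.

Boundary ∂_1: C_1 → C_0 sends each edge [p,q] (with p < q) to q − p. For instance
  ∂[4,8] = [8] − [4].
This gives a 10×16 integer matrix of rank 8; reducing to Smith normal form yields diagonal entries (1,1,1,1,1,1,1,1).

The boundary map ∂_2: C_2 → C_1 acts by ∂[p,q,r] = [q,r] − [p,r] + [p,q]. For instance
  ∂[1,4,5] = [4,5] − [1,5] + [1,4],
  ∂[4,5,8] = [5,8] − [4,8] + [4,5].
The resulting 16×7 matrix has rank 7, and its Smith normal form has invariant factors (1,1,1,1,1,1,1).

Computing H_k = (kernel of ∂_k) / (image of ∂_{k+1}):

  H_0: rank C_0 − rank ∂_1 = 10 − 8 = 2, and the invariant factors of ∂_1 are all 1, so H_0 = Z^2.
  H_1: rank ker ∂_1 − rank ∂_2 = (16 − 8) − 7 = 1, and the invariant factors of ∂_2 are all 1, so H_1 = Z.
  H_2: rank ker ∂_2 − rank ∂_3 = (7 − 7) − 0 = 0, and there is no ∂_3, so H_2 = 0.

As a check, the Euler characteristic is 10 − 16 + 7 = 1, which agrees with 2 − 1 + 0 = 1.

Hence the Betti numbers are b_0 = 2, b_1 = 1, b_2 = 0.

b_0 = 2, b_1 = 1, b_2 = 0.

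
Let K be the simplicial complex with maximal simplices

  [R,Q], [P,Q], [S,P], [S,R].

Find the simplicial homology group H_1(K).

H_1 = Z.

Fix the vertex order P < Q < R < S and write every simplex with vertices in increasing order. Then dim K = 1 and the simplices of K are:

  0-simplices (4): P, Q, R, S
  1-simplices (4): PQ, PS, QR, RS

Hence C_0 ≅ Z^4, C_1 ≅ Z^4.

∂_1: C_1 → C_0 sends each edge [p,q] (with p < q) to q − p.
As a 4×4 matrix over Z this has rank 3, with invariant factors (1,1,1).

Computing H_k = (kernel of ∂_k) / (image of ∂_{k+1}):

  H_1: rank ker ∂_1 − rank ∂_2 = (4 − 3) − 0 = 1, and there is no ∂_2, so H_1 = Z.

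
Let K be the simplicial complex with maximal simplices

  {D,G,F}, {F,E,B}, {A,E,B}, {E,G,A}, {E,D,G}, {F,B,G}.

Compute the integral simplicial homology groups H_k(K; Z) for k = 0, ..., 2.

Take the total order A < B < D < E < F < G on the vertex set. Then K (dimension 2) consists of the simplices:

  0-simplices (6): A, B, D, E, F, G
  1-simplices (12): AB, AE, AG, BE, BF, BG, DE, DF, DG, EF, EG, FG
  2-simplices (6): ABE, AEG, BEF, BFG, DEG, DFG

so the chain groups are C_0 ≅ Z^6, C_1 ≅ Z^12, C_2 ≅ Z^6.

Boundary ∂_1: C_1 → C_0 is given by ∂[p,q] = [q] − [p].
As a 6×12 matrix over Z this has rank 5, with invariant factors (1,1,1,1,1).

The boundary map ∂_2: C_2 → C_1 acts by ∂[p,q,r] = [q,r] − [p,r] + [p,q]. For instance
  ∂AEG = EG − AG + AE,
  ∂BFG = FG − BG + BF.
The 12×6 boundary matrix has rank 6 and Smith normal form diag(1,1,1,1,1,1).

From H_k ≅ ker(∂_k) / im(∂_{k+1}) we obtain:

  H_0: rank C_0 − rank ∂_1 = 6 − 5 = 1, and the invariant factors of ∂_1 are all 1, so H_0 = Z.
  H_1: rank ker ∂_1 − rank ∂_2 = (12 − 5) − 6 = 1, and the invariant factors of ∂_2 are all 1, so H_1 = Z.
  H_2: rank ker ∂_2 − rank ∂_3 = (6 − 6) − 0 = 0, and there is no ∂_3, so H_2 = 0.

H_0 = Z,  H_1 = Z,  H_2 = 0.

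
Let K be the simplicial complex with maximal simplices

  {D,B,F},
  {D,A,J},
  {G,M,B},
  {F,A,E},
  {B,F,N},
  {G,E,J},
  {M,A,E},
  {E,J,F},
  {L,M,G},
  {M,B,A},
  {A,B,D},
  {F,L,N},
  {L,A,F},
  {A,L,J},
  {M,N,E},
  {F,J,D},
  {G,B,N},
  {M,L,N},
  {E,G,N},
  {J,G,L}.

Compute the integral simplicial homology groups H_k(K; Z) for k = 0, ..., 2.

H_0 ≅ Z,  H_1 ≅ Z ⊕ Z/2Z,  H_2 = 0.

We work with the vertex ordering A < B < D < E < F < G < J < L < M < N. The simplices of K, each written with vertices in increasing order, are:

  0-simplices (10): A, B, D, E, F, G, J, L, M, N
  1-simplices (30): AB, AD, AE, AF, AJ, AL, AM, BD, BF, BG, BM, BN, DF, DJ, EF, EG, EJ, EM, EN, FJ, FL, FN, GJ, GL, GM, GN, JL, LM, LN, MN
  2-simplices (20): ABD, ABM, ADJ, AEF, AEM, AFL, AJL, BDF, BFN, BGM, BGN, DFJ, EFJ, EGJ, EGN, EMN, FLN, GJL, GLM, LMN

so the chain groups are C_0 ≅ Z^10, C_1 ≅ Z^30, C_2 ≅ Z^20.

∂_1: C_1 → C_0 sends each edge [p,q] (with p < q) to q − p. For instance
  ∂LM = M − L.
The resulting 10×30 matrix has rank 9, and its Smith normal form has invariant factors (1,1,1,1,1,1,1,1,1).

∂_2: C_2 → C_1 acts by ∂[p,q,r] = [q,r] − [p,r] + [p,q]. For instance
  ∂ABM = BM − AM + AB,
  ∂GJL = JL − GL + GJ.
As a 30×20 matrix over Z this has rank 20, with invariant factors (1,1,1,1,1,1,1,1,1,1,1,1,1,1,1,1,1,1,1,2).

Computing H_k = (kernel of ∂_k) / (image of ∂_{k+1}):

  H_0: rank C_0 − rank ∂_1 = 10 − 9 = 1, and the invariant factors of ∂_1 are all 1, so H_0 = Z.
  H_1: rank ker ∂_1 − rank ∂_2 = (30 − 9) − 20 = 1, and ∂_2 has invariant factor 2 > 1, so H_1 = Z ⊕ Z/2Z.
  H_2: rank ker ∂_2 − rank ∂_3 = (20 − 20) − 0 = 0, and there is no ∂_3, so H_2 = 0.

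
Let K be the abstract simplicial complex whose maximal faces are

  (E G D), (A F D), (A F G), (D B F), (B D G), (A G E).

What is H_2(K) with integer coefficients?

Take the total order A < B < D < E < F < G on the vertex set. Then K (dimension 2) consists of the simplices:

  0-simplices (6): A, B, D, E, F, G
  1-simplices (12): AD, AE, AF, AG, BD, BF, BG, DE, DF, DG, EG, FG
  2-simplices (6): ADF, AEG, AFG, BDF, BDG, DEG

giving chain groups C_0 ≅ Z^6, C_1 ≅ Z^12, C_2 ≅ Z^6.

Boundary ∂_1: C_1 → C_0 sends each edge [p,q] (with p < q) to q − p. For instance
  ∂BF = F − B.
The 6×12 boundary matrix has rank 5 and Smith normal form diag(1,1,1,1,1).

∂_2: C_2 → C_1 maps a triangle to the signed sum of its edges. For instance
  ∂DEG = EG − DG + DE,
  ∂AEG = EG − AG + AE.
The 12×6 boundary matrix has rank 6 and Smith normal form diag(1,1,1,1,1,1).

Computing H_k = (kernel of ∂_k) / (image of ∂_{k+1}):

  H_2: rank ker ∂_2 − rank ∂_3 = (6 − 6) − 0 = 0, and there is no ∂_3, so H_2 = 0.

H_2 = 0.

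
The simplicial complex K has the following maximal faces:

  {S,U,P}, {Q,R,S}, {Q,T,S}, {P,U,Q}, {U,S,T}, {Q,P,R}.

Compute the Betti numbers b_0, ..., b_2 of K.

K has 6 vertices, 12 edges, 6 triangles.
rank ∂_0 = 0, rank ∂_1 = 5 ⇒ b_0 = 6 − 0 − 5 = 1; all invariant factors of ∂_1 are 1 so no torsion. So H_0 ≅ Z.
rank ∂_1 = 5, rank ∂_2 = 6 ⇒ b_1 = 12 − 5 − 6 = 1; all invariant factors of ∂_2 are 1 so no torsion. So H_1 ≅ Z.
rank ∂_2 = 6, rank ∂_3 = 0 ⇒ b_2 = 6 − 6 − 0 = 0. So H_2 ≅ 0.

b_0 = 1, b_1 = 1, b_2 = 0.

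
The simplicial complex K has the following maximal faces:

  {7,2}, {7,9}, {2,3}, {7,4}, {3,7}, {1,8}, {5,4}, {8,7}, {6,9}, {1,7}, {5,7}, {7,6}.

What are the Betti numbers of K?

b_0 = 1, b_1 = 4.

Take the total order 1 < 2 < 3 < 4 < 5 < 6 < 7 < 8 < 9 on the vertex set. Then K (dimension 1) consists of the simplices:

  0-simplices (9): [1], [2], [3], [4], [5], [6], [7], [8], [9]
  1-simplices (12): [1,7], [1,8], [2,3], [2,7], [3,7], [4,5], [4,7], [5,7], [6,7], [6,9], [7,8], [7,9]

so the chain groups are C_0 ≅ Z^9, C_1 ≅ Z^12.

∂_1: C_1 → C_0 maps an edge to its endpoints' difference, ∂[p,q] = q − p. For instance
  ∂[7,8] = [8] − [7].
This gives a 9×12 integer matrix of rank 8; reducing to Smith normal form yields diagonal entries (1,1,1,1,1,1,1,1).

Now H_k = ker ∂_k / im ∂_{k+1}, so:

  H_0: rank C_0 − rank ∂_1 = 9 − 8 = 1, and the invariant factors of ∂_1 are all 1, so H_0 = Z.
  H_1: rank ker ∂_1 − rank ∂_2 = (12 − 8) − 0 = 4, and there is no ∂_2, so H_1 = Z^4.

Hence the Betti numbers are b_0 = 1, b_1 = 4.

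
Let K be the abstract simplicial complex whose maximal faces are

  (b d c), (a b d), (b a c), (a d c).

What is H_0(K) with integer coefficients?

H_0 ≅ Z.

Fix the vertex order a < b < c < d and write every simplex with vertices in increasing order. Then dim K = 2 and the simplices of K are:

  0-simplices (4): a, b, c, d
  1-simplices (6): ab, ac, ad, bc, bd, cd
  2-simplices (4): abc, abd, acd, bcd

Hence C_0 ≅ Z^4, C_1 ≅ Z^6, C_2 ≅ Z^4.

∂_1: C_1 → C_0 is given by ∂[p,q] = [q] − [p]. For instance
  ∂bd = d − b.
As a 4×6 matrix over Z this has rank 3, with invariant factors (1,1,1).

Boundary ∂_2: C_2 → C_1 maps a triangle to the signed sum of its edges. For instance
  ∂acd = cd − ad + ac,
  ∂abc = bc − ac + ab.
As a 6×4 matrix over Z this has rank 3, with invariant factors (1,1,1).

Now H_k = ker ∂_k / im ∂_{k+1}, so:

  H_0: rank C_0 − rank ∂_1 = 4 − 3 = 1, and the invariant factors of ∂_1 are all 1, so H_0 ≅ Z.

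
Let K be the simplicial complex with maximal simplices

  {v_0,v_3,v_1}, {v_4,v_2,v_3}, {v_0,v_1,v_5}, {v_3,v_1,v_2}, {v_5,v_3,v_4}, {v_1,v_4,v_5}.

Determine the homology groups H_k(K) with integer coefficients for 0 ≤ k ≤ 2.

H_0 ≅ Z,  H_1 ≅ Z,  H_2 = 0.

Fix the vertex order v_0 < v_1 < v_2 < v_3 < v_4 < v_5 and write every simplex with vertices in increasing order. Then dim K = 2 and the simplices of K are:

  0-simplices (6): [v_0], [v_1], [v_2], [v_3], [v_4], [v_5]
  1-simplices (12): [v_0,v_1], [v_0,v_3], [v_0,v_5], [v_1,v_2], [v_1,v_3], [v_1,v_4], [v_1,v_5], [v_2,v_3], [v_2,v_4], [v_3,v_4], [v_3,v_5], [v_4,v_5]
  2-simplices (6): [v_0,v_1,v_3], [v_0,v_1,v_5], [v_1,v_2,v_3], [v_1,v_4,v_5], [v_2,v_3,v_4], [v_3,v_4,v_5]

giving chain groups C_0 ≅ Z^6, C_1 ≅ Z^12, C_2 ≅ Z^6.

The boundary map ∂_1: C_1 → C_0 is given by ∂[p,q] = [q] − [p]. For instance
  ∂[v_3,v_4] = [v_4] − [v_3].
The resulting 6×12 matrix has rank 5, and its Smith normal form has invariant factors (1,1,1,1,1).

Boundary ∂_2: C_2 → C_1 sends each 2-simplex [p,q,r] to [q,r] − [p,r] + [p,q]. For instance
  ∂[v_0,v_1,v_3] = [v_1,v_3] − [v_0,v_3] + [v_0,v_1],
  ∂[v_0,v_1,v_5] = [v_1,v_5] − [v_0,v_5] + [v_0,v_1].
As a 12×6 matrix over Z this has rank 6, with invariant factors (1,1,1,1,1,1).

Computing H_k = (kernel of ∂_k) / (image of ∂_{k+1}):

  H_0: rank C_0 − rank ∂_1 = 6 − 5 = 1, and the invariant factors of ∂_1 are all 1, so H_0 = Z.
  H_1: rank ker ∂_1 − rank ∂_2 = (12 − 5) − 6 = 1, and the invariant factors of ∂_2 are all 1, so H_1 = Z.
  H_2: rank ker ∂_2 − rank ∂_3 = (6 − 6) − 0 = 0, and there is no ∂_3, so H_2 = 0.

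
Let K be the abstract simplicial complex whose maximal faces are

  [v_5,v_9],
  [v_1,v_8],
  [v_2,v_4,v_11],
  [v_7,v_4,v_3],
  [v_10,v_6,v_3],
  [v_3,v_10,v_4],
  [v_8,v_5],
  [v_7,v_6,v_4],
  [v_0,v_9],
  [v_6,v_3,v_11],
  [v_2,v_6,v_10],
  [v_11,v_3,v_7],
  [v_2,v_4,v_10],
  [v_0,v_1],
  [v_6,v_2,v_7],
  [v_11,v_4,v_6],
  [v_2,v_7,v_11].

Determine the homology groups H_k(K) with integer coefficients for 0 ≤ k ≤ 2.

H_0 ≅ Z^2,  H_1 ≅ Z ⊕ Z/2,  H_2 = 0.

We work with the vertex ordering v_0 < v_1 < v_2 < v_3 < v_4 < v_5 < v_6 < v_7 < v_8 < v_9 < v_10 < v_11. The simplices of K, each written with vertices in increasing order, are:

  0-simplices (12): [v_0], [v_1], [v_2], [v_3], [v_4], [v_5], [v_6], [v_7], [v_8], [v_9], [v_10], [v_11]
  1-simplices (23): (23 of them)
  2-simplices (12): (12 of them)

so the chain groups are C_0 ≅ Z^12, C_1 ≅ Z^23, C_2 ≅ Z^12.

Boundary ∂_1: C_1 → C_0 maps an edge to its endpoints' difference, ∂[p,q] = q − p.
As a 12×23 matrix over Z this has rank 10, with invariant factors (1,1,1,1,1,1,1,1,1,1).

The boundary map ∂_2: C_2 → C_1 sends each 2-simplex [p,q,r] to [q,r] − [p,r] + [p,q]. For instance
  ∂[v_4,v_6,v_7] = [v_6,v_7] − [v_4,v_7] + [v_4,v_6],
  ∂[v_2,v_4,v_10] = [v_4,v_10] − [v_2,v_10] + [v_2,v_4].
As a 23×12 matrix over Z this has rank 12, with invariant factors (1,1,1,1,1,1,1,1,1,1,1,2).

Computing H_k = (kernel of ∂_k) / (image of ∂_{k+1}):

  H_0: rank C_0 − rank ∂_1 = 12 − 10 = 2, and the invariant factors of ∂_1 are all 1, so H_0 ≅ Z^2.
  H_1: rank ker ∂_1 − rank ∂_2 = (23 − 10) − 12 = 1, and ∂_2 has invariant factor 2 > 1, so H_1 ≅ Z ⊕ Z/2.
  H_2: rank ker ∂_2 − rank ∂_3 = (12 − 12) − 0 = 0, and there is no ∂_3, so H_2 ≅ 0.

(K is a triangulation of the disjoint union of the circle S^1 and the real projective plane RP^2.)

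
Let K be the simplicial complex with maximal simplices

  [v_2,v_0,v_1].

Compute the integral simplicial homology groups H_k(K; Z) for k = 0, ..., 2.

K has 3 vertices, 3 edges, 1 triangle.
rank ∂_0 = 0, rank ∂_1 = 2 ⇒ b_0 = 3 − 0 − 2 = 1; all invariant factors of ∂_1 are 1 so no torsion. So H_0 ≅ Z.
rank ∂_1 = 2, rank ∂_2 = 1 ⇒ b_1 = 3 − 2 − 1 = 0; all invariant factors of ∂_2 are 1 so no torsion. So H_1 ≅ 0.
rank ∂_2 = 1, rank ∂_3 = 0 ⇒ b_2 = 1 − 1 − 0 = 0. So H_2 ≅ 0.

H_0 = Z,  H_1 = 0,  H_2 = 0.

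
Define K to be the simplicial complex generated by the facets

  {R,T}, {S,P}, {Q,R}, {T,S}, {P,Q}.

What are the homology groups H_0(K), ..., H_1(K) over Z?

K has 5 vertices, 5 edges.
rank ∂_0 = 0, rank ∂_1 = 4 ⇒ b_0 = 5 − 0 − 4 = 1; all invariant factors of ∂_1 are 1 so no torsion. So H_0 ≅ Z.
rank ∂_1 = 4, rank ∂_2 = 0 ⇒ b_1 = 5 − 4 − 0 = 1. So H_1 ≅ Z.

H_0 = Z,  H_1 = Z.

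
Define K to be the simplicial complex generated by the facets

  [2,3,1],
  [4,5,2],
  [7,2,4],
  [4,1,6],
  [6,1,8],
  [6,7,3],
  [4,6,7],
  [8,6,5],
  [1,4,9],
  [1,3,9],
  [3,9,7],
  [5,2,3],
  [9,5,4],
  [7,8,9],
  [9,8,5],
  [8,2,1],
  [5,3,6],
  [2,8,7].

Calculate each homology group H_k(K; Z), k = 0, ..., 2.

H_0 ≅ Z,  H_1 ≅ Z^2,  H_2 ≅ Z.

K has 9 vertices, 27 edges, 18 triangles.
rank ∂_0 = 0, rank ∂_1 = 8 ⇒ b_0 = 9 − 0 − 8 = 1; all invariant factors of ∂_1 are 1 so no torsion. So H_0 = Z.
rank ∂_1 = 8, rank ∂_2 = 17 ⇒ b_1 = 27 − 8 − 17 = 2; all invariant factors of ∂_2 are 1 so no torsion. So H_1 = Z^2.
rank ∂_2 = 17, rank ∂_3 = 0 ⇒ b_2 = 18 − 17 − 0 = 1. So H_2 = Z.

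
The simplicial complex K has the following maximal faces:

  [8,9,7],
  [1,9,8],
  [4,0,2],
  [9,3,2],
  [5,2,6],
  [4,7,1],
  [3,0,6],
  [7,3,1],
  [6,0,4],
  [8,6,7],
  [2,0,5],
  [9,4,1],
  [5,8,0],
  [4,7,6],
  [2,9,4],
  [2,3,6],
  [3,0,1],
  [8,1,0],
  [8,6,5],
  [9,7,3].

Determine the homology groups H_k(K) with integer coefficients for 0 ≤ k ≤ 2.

We work with the vertex ordering 0 < 1 < 2 < 3 < 4 < 5 < 6 < 7 < 8 < 9. The simplices of K, each written with vertices in increasing order, are:

  0-simplices (10): [0], [1], [2], [3], [4], [5], [6], [7], [8], [9]
  1-simplices (30): (30 of them)
  2-simplices (20): (20 of them)

giving chain groups C_0 ≅ Z^10, C_1 ≅ Z^30, C_2 ≅ Z^20.

The boundary map ∂_1: C_1 → C_0 sends each edge [p,q] (with p < q) to q − p.
This gives a 10×30 integer matrix of rank 9; reducing to Smith normal form yields diagonal entries (1,1,1,1,1,1,1,1,1).

∂_2: C_2 → C_1 acts by ∂[p,q,r] = [q,r] − [p,r] + [p,q]. For instance
  ∂[2,3,9] = [3,9] − [2,9] + [2,3],
  ∂[0,5,8] = [5,8] − [0,8] + [0,5].
The 30×20 boundary matrix has rank 20 and Smith normal form diag(1,1,1,1,1,1,1,1,1,1,1,1,1,1,1,1,1,1,1,2).

Now H_k = ker ∂_k / im ∂_{k+1}, so:

  H_0: rank C_0 − rank ∂_1 = 10 − 9 = 1, and the invariant factors of ∂_1 are all 1, so H_0 = Z.
  H_1: rank ker ∂_1 − rank ∂_2 = (30 − 9) − 20 = 1, and ∂_2 has invariant factor 2 > 1, so H_1 = Z ⊕ Z/2.
  H_2: rank ker ∂_2 − rank ∂_3 = (20 − 20) − 0 = 0, and there is no ∂_3, so H_2 = 0.

(K is a triangulation of the Klein bottle.)

H_0 ≅ Z,  H_1 ≅ Z ⊕ Z/2,  H_2 = 0.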